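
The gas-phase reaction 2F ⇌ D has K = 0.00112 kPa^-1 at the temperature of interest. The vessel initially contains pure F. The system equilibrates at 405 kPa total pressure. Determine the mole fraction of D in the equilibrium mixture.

Take 1 mol F as basis and let X be its fractional conversion, so ξ = 0.5X.
Moles: n_F = 1 − X; n_D = 0.5X.
n_T = Σnᵢ = 1 − 0.5X.
y_i = n_i/n_T, p_i = y_i·P. K = p_D / (p_F^2).
Equating to 0.00112 kPa^-1 and solving on 0 < X < 1: X = 0.404.
Then n_D = 0.202, n_T = 0.798, so y_D = 0.253.

y_D = 0.253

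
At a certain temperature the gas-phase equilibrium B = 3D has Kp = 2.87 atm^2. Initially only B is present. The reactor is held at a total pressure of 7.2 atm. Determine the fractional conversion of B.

X = 0.143

Basis: 1 mol B initially; let X = conversion of B. Extent ξ = X.
Mole table: n_B = 1 − X; n_D = 3X.
Summing: n_T = 1 + 2X.
y_i = n_i/n_T, p_i = y_i·P. Kp = p_D^3 / (p_B).
Equating to 2.87 atm^2 and solving on 0 < X < 1: X = 0.143.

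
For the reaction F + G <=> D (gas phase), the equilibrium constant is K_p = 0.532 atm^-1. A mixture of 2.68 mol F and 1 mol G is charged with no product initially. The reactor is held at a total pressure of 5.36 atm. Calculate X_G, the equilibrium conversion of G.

Take 1 mol G as basis and let X be its fractional conversion, so ξ = X.
At extent ξ: n_F = 2.68 − X; n_G = 1 − X; n_D = X.
Total moles n_T = 3.68 − X.
Mole fractions y_i = n_i/n_T; K_p = p_D / (p_F p_G) with p_i = y_i·P.
This yields a degree-2 equation in X; solving on (0,1), X = 0.656.

X = 0.656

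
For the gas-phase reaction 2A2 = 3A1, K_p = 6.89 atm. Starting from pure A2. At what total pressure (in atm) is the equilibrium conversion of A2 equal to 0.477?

Let X = conversion of A2 (basis 1 mol A2); extent of reaction ξ = 0.5X.
Mole table: n_A2 = 1 − X; n_A1 = 1.5X.
Summing: n_T = 1 + 0.5X.
K_p = p_A1^3 / (p_A2^2) with p_i = (n_i/n_T)·P.
At X = 0.477: the mole-fraction product g(X) = Π y_i^ν_i = 1.081. Since K_p = g(X)·P^{1}, P = (K_p/g)^(1/1) = (6.89/1.081)^(1/1) = 6.37 atm.

P = 6.37 atm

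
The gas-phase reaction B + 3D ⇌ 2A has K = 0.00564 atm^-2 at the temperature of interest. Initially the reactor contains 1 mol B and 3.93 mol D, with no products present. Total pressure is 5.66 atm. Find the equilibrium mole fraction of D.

y_D = 0.721

Let X = conversion of B (basis 1 mol B); extent of reaction ξ = X.
Species balance: n_B = 1 − X; n_D = 3.93 − 3X; n_A = 2X.
Total moles n_T = 4.93 − 2X.
With p_i = (n_i/n_T)P, K = p_A^2 / (p_B p_D^3).
Equating to 0.00564 atm^-2 and solving on 0 < X < 1: X = 0.240.
Then n_D = 3.21, n_T = 4.45, so y_D = 0.721.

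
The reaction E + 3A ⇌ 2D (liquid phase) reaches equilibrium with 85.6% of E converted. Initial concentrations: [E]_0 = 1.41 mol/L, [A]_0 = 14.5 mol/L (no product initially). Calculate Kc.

Let X = conversion of E.
Concentrations: [E] = 1.41 − 1.41X; [A] = 14.5 − 4.23X; [D] = 2.82X.
At X = 0.856: [E] = 0.203, [A] = 10.9, [D] = 2.41.
Kc = [D]^2 / ([E] [A]^3) = 0.0223 (mol/L)^-2.

Kc = 0.0223 (mol/L)^-2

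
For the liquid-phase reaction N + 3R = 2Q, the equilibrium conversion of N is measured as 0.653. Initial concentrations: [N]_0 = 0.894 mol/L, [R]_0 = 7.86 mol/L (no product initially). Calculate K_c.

Let X = conversion of N.
Concentrations: [N] = 0.894 − 0.894X; [R] = 7.86 − 2.68X; [Q] = 1.79X.
At X = 0.653: [N] = 0.31, [R] = 6.11, [Q] = 1.17.
K_c = [Q]^2 / ([N] [R]^3) = 0.0193 (mol/L)^-2.

K_c = 0.0193 (mol/L)^-2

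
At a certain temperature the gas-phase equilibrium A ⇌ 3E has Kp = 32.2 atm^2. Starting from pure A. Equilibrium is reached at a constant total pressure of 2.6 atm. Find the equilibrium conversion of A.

X = 0.680

Let X = conversion of A (basis 1 mol A); extent of reaction ξ = X.
Mole table: n_A = 1 − X; n_E = 3X.
n_T = Σnᵢ = 1 + 2X.
With p_i = (n_i/n_T)P, Kp = p_E^3 / (p_A).
Substituting and setting equal to 32.2 atm^2 gives a polynomial in X; the root in (0,1) is X = 0.680.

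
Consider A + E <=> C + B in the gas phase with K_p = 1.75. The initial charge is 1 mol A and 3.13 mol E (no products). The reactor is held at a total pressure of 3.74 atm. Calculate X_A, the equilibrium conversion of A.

X = 0.829

Take 1 mol A as basis and let X be its fractional conversion, so ξ = X.
Mole table: n_A = 1 − X; n_E = 3.13 − X; n_C = X; n_B = X.
n_T stays at 4.13 (no change in mole number).
y_i = n_i/n_T, p_i = y_i·P. K_p = p_C p_B / (p_A p_E).
Equating to 1.75 and solving on 0 < X < 1: X = 0.829.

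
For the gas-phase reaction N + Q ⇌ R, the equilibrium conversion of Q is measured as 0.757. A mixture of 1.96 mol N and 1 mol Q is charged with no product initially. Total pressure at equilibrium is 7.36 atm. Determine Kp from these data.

Kp = 0.775 atm^-1

Let X = conversion of Q (basis 1 mol Q); extent of reaction ξ = X.
At extent ξ: n_N = 1.96 − X; n_Q = 1 − X; n_R = X.
Total moles n_T = 2.96 − X.
At X = 0.757: n_N = 1.2, n_Q = 0.243, n_R = 0.757, n_T = 2.2.
p_i = (n_i/n_T)·P. Kp = p_R / (p_N p_Q) = 0.775 atm^-1.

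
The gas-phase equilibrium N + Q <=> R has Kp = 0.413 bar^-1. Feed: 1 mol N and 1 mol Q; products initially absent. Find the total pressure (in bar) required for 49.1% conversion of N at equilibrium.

Basis: 1 mol N initially; let X = conversion of N. Extent ξ = X.
Species balance: n_N = 1 − X; n_Q = 1 − X; n_R = X.
Total moles n_T = 2 − X.
Kp = p_R / (p_N p_Q) with p_i = (n_i/n_T)·P.
At X = 0.491: the mole-fraction product g(X) = Π y_i^ν_i = 2.86. Since Kp = g(X)·P^{-1}, P = (g/Kp)^(1/1) = (2.86/0.413)^(1/1) = 6.92 bar.

P = 6.92 bar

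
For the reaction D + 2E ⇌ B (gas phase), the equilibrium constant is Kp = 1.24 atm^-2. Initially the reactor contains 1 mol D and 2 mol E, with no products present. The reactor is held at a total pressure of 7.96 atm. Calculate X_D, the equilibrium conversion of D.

X = 0.832

Take 1 mol D as basis and let X be its fractional conversion, so ξ = X.
Moles: n_D = 1 − X; n_E = 2 − 2X; n_B = X.
n_T = Σnᵢ = 3 − 2X.
Mole fractions y_i = n_i/n_T; Kp = p_B / (p_D p_E^2) with p_i = y_i·P.
Equating to 1.24 atm^-2 and solving on 0 < X < 1: X = 0.832.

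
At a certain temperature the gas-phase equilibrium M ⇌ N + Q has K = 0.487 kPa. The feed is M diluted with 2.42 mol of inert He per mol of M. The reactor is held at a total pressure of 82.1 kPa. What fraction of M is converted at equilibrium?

Let X = conversion of M (basis 1 mol M); extent of reaction ξ = X.
Species balance: n_M = 1 − X; n_N = X; n_Q = X; n_I = 2.42 (inert).
Total moles n_T = 3.42 + X.
y_i = n_i/n_T, p_i = y_i·P. K = p_N p_Q / (p_M).
Substituting and setting equal to 0.487 kPa gives a polynomial in X; the root in (0,1) is X = 0.135.

X = 0.135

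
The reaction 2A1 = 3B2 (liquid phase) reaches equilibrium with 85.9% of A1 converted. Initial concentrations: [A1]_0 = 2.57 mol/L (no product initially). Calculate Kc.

Let X = conversion of A1.
Concentrations: [A1] = 2.57 − 2.57X; [B2] = 3.85X.
At X = 0.859: [A1] = 0.362, [B2] = 3.31.
Kc = [B2]^3 / ([A1]^2) = 277 mol/L.

Kc = 277 mol/L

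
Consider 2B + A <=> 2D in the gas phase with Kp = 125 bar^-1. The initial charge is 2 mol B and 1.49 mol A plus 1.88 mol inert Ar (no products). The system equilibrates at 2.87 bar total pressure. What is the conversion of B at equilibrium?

Basis: 2 mol B initially; let X = conversion of B. Extent ξ = X.
At extent ξ: n_B = 2 − 2X; n_A = 1.49 − X; n_D = 2X; n_I = 1.88 (inert).
Summing: n_T = 5.37 − X.
y_i = n_i/n_T, p_i = y_i·P. Kp = p_D^2 / (p_B^2 p_A).
Setting this equal to 125 bar^-1 and taking the physical root (0 < X < 1) gives X = 0.875.

X = 0.875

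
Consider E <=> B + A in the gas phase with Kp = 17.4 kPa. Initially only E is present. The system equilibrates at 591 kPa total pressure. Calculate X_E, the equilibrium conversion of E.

Let X = conversion of E (basis 1 mol E); extent of reaction ξ = X.
Moles: n_E = 1 − X; n_B = X; n_A = X.
Summing: n_T = 1 + X.
y_i = n_i/n_T, p_i = y_i·P. Kp = p_B p_A / (p_E).
Substituting and setting equal to 17.4 kPa gives a polynomial in X; the root in (0,1) is X = 0.169.

X = 0.169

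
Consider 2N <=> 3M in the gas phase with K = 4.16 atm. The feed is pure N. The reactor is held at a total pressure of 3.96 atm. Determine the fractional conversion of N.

X = 0.474

Let X = conversion of N (basis 1 mol N); extent of reaction ξ = 0.5X.
Species balance: n_N = 1 − X; n_M = 1.5X.
Total moles n_T = 1 + 0.5X.
With p_i = (n_i/n_T)P, K = p_M^3 / (p_N^2).
Setting this equal to 4.16 atm and taking the physical root (0 < X < 1) gives X = 0.474.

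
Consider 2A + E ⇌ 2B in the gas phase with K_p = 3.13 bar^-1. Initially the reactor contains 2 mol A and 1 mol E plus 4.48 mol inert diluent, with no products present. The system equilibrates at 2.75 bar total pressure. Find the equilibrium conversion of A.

X = 0.451

Let X = conversion of A (basis 2 mol A); extent of reaction ξ = X.
At extent ξ: n_A = 2 − 2X; n_E = 1 − X; n_B = 2X; n_I = 4.48 (inert).
Summing: n_T = 7.48 − X.
Mole fractions y_i = n_i/n_T; K_p = p_B^2 / (p_A^2 p_E) with p_i = y_i·P.
Substituting and setting equal to 3.13 bar^-1 gives a polynomial in X; the root in (0,1) is X = 0.451.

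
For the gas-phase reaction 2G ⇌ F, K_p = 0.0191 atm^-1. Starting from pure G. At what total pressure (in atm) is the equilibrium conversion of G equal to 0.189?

P = 6.81 atm

Take 1 mol G as basis and let X be its fractional conversion, so ξ = 0.5X.
At extent ξ: n_G = 1 − X; n_F = 0.5X.
n_T = Σnᵢ = 1 − 0.5X.
K_p = p_F / (p_G^2) with p_i = (n_i/n_T)·P.
At X = 0.189: the mole-fraction product g(X) = Π y_i^ν_i = 0.1301. Since K_p = g(X)·P^{-1}, P = (g/K_p)^(1/1) = (0.1301/0.0191)^(1/1) = 6.81 atm.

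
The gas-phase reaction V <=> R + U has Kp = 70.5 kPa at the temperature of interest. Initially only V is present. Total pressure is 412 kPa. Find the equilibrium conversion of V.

X = 0.382

Basis: 1 mol V initially; let X = conversion of V. Extent ξ = X.
At extent ξ: n_V = 1 − X; n_R = X; n_U = X.
n_T = Σnᵢ = 1 + X.
With p_i = (n_i/n_T)P, Kp = p_R p_U / (p_V).
This yields a degree-2 equation in X; solving on (0,1), X = 0.382.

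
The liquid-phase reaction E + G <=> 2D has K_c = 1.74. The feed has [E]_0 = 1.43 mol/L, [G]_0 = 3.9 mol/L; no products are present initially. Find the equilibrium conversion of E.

Let X = conversion of E; extent ξ = 1.43·X mol/L.
Concentrations: [E] = 1.43 − 1.43X; [G] = 3.9 − 1.43X; [D] = 2.86X.
K_c = [D]^2 / ([E] [G]).
Setting equal to 1.74 and solving for X on (0,1) gives X = 0.604.

X = 0.604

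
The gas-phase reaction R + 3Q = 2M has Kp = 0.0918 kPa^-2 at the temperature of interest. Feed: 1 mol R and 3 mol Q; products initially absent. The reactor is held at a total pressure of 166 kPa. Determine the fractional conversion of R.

Basis: 1 mol R initially; let X = conversion of R. Extent ξ = X.
Moles: n_R = 1 − X; n_Q = 3 − 3X; n_M = 2X.
Summing: n_T = 4 − 2X.
Mole fractions y_i = n_i/n_T; Kp = p_M^2 / (p_R p_Q^3) with p_i = y_i·P.
Equating to 0.0918 kPa^-2 and solving on 0 < X < 1: X = 0.877.

X = 0.877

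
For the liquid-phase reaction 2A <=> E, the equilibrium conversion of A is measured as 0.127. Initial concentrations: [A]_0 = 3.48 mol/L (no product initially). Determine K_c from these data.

K_c = 0.0239 L/mol

Let X = conversion of A.
Concentrations: [A] = 3.48 − 3.48X; [E] = 1.74X.
At X = 0.127: [A] = 3.04, [E] = 0.221.
K_c = [E] / ([A]^2) = 0.0239 L/mol.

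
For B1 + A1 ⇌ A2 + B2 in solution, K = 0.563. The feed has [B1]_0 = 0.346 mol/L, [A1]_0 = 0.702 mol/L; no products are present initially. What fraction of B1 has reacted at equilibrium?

X = 0.583

Let X = conversion of B1; extent ξ = 0.346·X mol/L.
Concentrations: [B1] = 0.346 − 0.346X; [A1] = 0.702 − 0.346X; [A2] = 0.346X; [B2] = 0.346X.
K = [A2] [B2] / ([B1] [A1]).
Setting equal to 0.563 and solving for X on (0,1) gives X = 0.583.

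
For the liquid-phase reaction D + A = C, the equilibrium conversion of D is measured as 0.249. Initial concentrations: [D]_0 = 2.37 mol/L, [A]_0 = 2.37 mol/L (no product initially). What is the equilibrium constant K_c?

Let X = conversion of D.
Concentrations: [D] = 2.37 − 2.37X; [A] = 2.37 − 2.37X; [C] = 2.37X.
At X = 0.249: [D] = 1.78, [A] = 1.78, [C] = 0.59.
K_c = [C] / ([D] [A]) = 0.186 L/mol.

K_c = 0.186 L/mol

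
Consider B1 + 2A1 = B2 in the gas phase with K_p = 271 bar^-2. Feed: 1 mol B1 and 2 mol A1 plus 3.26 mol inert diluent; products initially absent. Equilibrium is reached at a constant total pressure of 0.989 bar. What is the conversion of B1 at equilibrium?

X = 0.748

Basis: 1 mol B1 initially; let X = conversion of B1. Extent ξ = X.
Mole table: n_B1 = 1 − X; n_A1 = 2 − 2X; n_B2 = X; n_I = 3.26 (inert).
n_T = Σnᵢ = 6.26 − 2X.
Mole fractions y_i = n_i/n_T; K_p = p_B2 / (p_B1 p_A1^2) with p_i = y_i·P.
Equating to 271 bar^-2 and solving on 0 < X < 1: X = 0.748.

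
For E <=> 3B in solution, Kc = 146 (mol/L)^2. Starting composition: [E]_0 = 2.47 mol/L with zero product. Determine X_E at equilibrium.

X = 0.666

Let X = conversion of E; extent ξ = 2.47·X mol/L.
Concentrations: [E] = 2.47 − 2.47X; [B] = 7.41X.
Kc = [B]^3 / ([E]).
This equals 146 at X = 0.666 (the root in 0 < X < 1).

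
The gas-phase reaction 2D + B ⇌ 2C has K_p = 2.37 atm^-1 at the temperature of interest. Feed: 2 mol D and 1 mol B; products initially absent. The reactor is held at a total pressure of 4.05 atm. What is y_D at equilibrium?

y_D = 0.356

Let X = conversion of D (basis 2 mol D); extent of reaction ξ = X.
Mole table: n_D = 2 − 2X; n_B = 1 − X; n_C = 2X.
n_T = Σnᵢ = 3 − X.
Mole fractions y_i = n_i/n_T; K_p = p_C^2 / (p_D^2 p_B) with p_i = y_i·P.
This yields a degree-3 equation in X; solving on (0,1), X = 0.567.
Then n_D = 0.867, n_T = 2.43, so y_D = 0.356.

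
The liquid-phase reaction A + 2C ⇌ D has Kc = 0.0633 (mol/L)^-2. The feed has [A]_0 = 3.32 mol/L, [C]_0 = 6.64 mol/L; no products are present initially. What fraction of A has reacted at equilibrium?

X = 0.454

Let X = conversion of A; extent ξ = 3.32·X mol/L.
Concentrations: [A] = 3.32 − 3.32X; [C] = 6.64 − 6.64X; [D] = 3.32X.
Kc = [D] / ([A] [C]^2).
Equating to 0.0633 (mol/L)^-2: the physical root is X = 0.454.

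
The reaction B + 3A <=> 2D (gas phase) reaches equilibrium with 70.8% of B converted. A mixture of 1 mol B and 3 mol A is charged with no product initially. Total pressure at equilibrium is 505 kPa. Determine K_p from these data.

Let X = conversion of B (basis 1 mol B); extent of reaction ξ = X.
Mole table: n_B = 1 − X; n_A = 3 − 3X; n_D = 2X.
Summing: n_T = 4 − 2X.
At X = 0.708: n_B = 0.292, n_A = 0.876, n_D = 1.42, n_T = 2.58.
p_i = (n_i/n_T)·P. K_p = p_D^2 / (p_B p_A^3) = 0.000267 kPa^-2.

K_p = 0.000267 kPa^-2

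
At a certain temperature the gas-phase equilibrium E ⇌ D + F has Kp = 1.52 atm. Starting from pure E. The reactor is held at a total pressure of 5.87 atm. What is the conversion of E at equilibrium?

X = 0.454

Let X = conversion of E (basis 1 mol E); extent of reaction ξ = X.
At extent ξ: n_E = 1 − X; n_D = X; n_F = X.
Total moles n_T = 1 + X.
Mole fractions y_i = n_i/n_T; Kp = p_D p_F / (p_E) with p_i = y_i·P.
Equating to 1.52 atm and solving on 0 < X < 1: X = 0.454.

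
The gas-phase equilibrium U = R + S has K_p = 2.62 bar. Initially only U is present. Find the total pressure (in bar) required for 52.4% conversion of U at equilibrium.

P = 6.92 bar

Basis: 1 mol U initially; let X = conversion of U. Extent ξ = X.
Species balance: n_U = 1 − X; n_R = X; n_S = X.
n_T = Σnᵢ = 1 + X.
K_p = p_R p_S / (p_U) with p_i = (n_i/n_T)·P.
At X = 0.524: the mole-fraction product g(X) = Π y_i^ν_i = 0.3785. Since K_p = g(X)·P^{1}, P = (K_p/g)^(1/1) = (2.62/0.3785)^(1/1) = 6.92 bar.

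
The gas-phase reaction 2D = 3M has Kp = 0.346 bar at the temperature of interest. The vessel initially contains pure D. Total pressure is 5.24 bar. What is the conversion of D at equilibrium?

X = 0.234

Let X = conversion of D (basis 1 mol D); extent of reaction ξ = 0.5X.
Moles: n_D = 1 − X; n_M = 1.5X.
Summing: n_T = 1 + 0.5X.
y_i = n_i/n_T, p_i = y_i·P. Kp = p_M^3 / (p_D^2).
Substituting and setting equal to 0.346 bar gives a polynomial in X; the root in (0,1) is X = 0.234.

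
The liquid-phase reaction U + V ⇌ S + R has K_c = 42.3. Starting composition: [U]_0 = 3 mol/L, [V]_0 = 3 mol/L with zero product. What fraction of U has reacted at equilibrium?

Let X = conversion of U; extent ξ = 3·X mol/L.
Concentrations: [U] = 3 − 3X; [V] = 3 − 3X; [S] = 3X; [R] = 3X.
K_c = [S] [R] / ([U] [V]).
Solving K_c = 42.3 for X ∈ (0,1): X = 0.867.

X = 0.867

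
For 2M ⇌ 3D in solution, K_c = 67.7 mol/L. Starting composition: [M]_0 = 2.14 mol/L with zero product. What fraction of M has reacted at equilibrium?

X = 0.777

Let X = conversion of M; extent ξ = 2.14X/2 mol/L.
Concentrations: [M] = 2.14 − 2.14X; [D] = 3.21X.
K_c = [D]^3 / ([M]^2).
Equating to 67.7 mol/L: the physical root is X = 0.777.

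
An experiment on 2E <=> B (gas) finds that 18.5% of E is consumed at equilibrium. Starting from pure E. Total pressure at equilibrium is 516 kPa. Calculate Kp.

Take 1 mol E as basis and let X be its fractional conversion, so ξ = 0.5X.
Moles: n_E = 1 − X; n_B = 0.5X.
Total moles n_T = 1 − 0.5X.
At X = 0.185: n_E = 0.815, n_B = 0.0925, n_T = 0.907.
p_i = (n_i/n_T)·P. Kp = p_B / (p_E^2) = 0.000245 kPa^-1.

Kp = 0.000245 kPa^-1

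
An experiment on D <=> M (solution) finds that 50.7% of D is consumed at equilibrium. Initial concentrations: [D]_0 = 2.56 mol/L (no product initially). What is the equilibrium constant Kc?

Kc = 1.03

Let X = conversion of D.
Concentrations: [D] = 2.56 − 2.56X; [M] = 2.56X.
At X = 0.507: [D] = 1.26, [M] = 1.3.
Kc = [M] / ([D]) = 1.03.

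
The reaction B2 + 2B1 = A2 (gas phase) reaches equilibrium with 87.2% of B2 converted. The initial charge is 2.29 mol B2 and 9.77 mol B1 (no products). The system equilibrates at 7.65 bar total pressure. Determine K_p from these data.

Take 2.29 mol B2 as basis and let X be its fractional conversion, so ξ = 2.29X.
At extent ξ: n_B2 = 2.29 − 2.29X; n_B1 = 9.77 − 4.58X; n_A2 = 2.29X.
n_T = Σnᵢ = 12.1 − 4.58X.
At X = 0.872: n_B2 = 0.293, n_B1 = 5.78, n_A2 = 2, n_T = 8.07.
p_i = (n_i/n_T)·P. K_p = p_A2 / (p_B2 p_B1^2) = 0.227 bar^-2.

K_p = 0.227 bar^-2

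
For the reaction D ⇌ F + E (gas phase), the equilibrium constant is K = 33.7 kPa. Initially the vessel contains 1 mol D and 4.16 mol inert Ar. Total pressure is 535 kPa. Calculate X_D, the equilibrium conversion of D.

X = 0.443

Let X = conversion of D (basis 1 mol D); extent of reaction ξ = X.
Moles: n_D = 1 − X; n_F = X; n_E = X; n_I = 4.16 (inert).
Total moles n_T = 5.16 + X.
y_i = n_i/n_T, p_i = y_i·P. K = p_F p_E / (p_D).
Equating to 33.7 kPa and solving on 0 < X < 1: X = 0.443.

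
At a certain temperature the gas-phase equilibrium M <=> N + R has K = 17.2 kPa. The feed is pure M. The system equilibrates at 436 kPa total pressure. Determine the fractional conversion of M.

Let X = conversion of M (basis 1 mol M); extent of reaction ξ = X.
At extent ξ: n_M = 1 − X; n_N = X; n_R = X.
Summing: n_T = 1 + X.
y_i = n_i/n_T, p_i = y_i·P. K = p_N p_R / (p_M).
Setting this equal to 17.2 kPa and taking the physical root (0 < X < 1) gives X = 0.195.

X = 0.195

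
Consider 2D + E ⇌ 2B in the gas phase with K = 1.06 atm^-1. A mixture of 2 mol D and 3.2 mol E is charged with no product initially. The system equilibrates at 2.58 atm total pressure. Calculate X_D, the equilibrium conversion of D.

Basis: 2 mol D initially; let X = conversion of D. Extent ξ = X.
Moles: n_D = 2 − 2X; n_E = 3.2 − X; n_B = 2X.
Summing: n_T = 5.2 − X.
Mole fractions y_i = n_i/n_T; K = p_B^2 / (p_D^2 p_E) with p_i = y_i·P.
This yields a degree-3 equation in X; solving on (0,1), X = 0.555.

X = 0.555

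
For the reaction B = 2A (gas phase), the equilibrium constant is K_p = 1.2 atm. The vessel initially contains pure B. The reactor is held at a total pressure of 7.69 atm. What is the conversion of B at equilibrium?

X = 0.194

Let X = conversion of B (basis 1 mol B); extent of reaction ξ = X.
Mole table: n_B = 1 − X; n_A = 2X.
Total moles n_T = 1 + X.
Mole fractions y_i = n_i/n_T; K_p = p_A^2 / (p_B) with p_i = y_i·P.
Substituting and setting equal to 1.2 atm gives a polynomial in X; the root in (0,1) is X = 0.194.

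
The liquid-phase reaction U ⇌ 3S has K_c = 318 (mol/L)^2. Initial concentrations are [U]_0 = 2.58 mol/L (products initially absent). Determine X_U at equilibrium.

X = 0.756

Let X = conversion of U; extent ξ = 2.58·X mol/L.
Concentrations: [U] = 2.58 − 2.58X; [S] = 7.74X.
K_c = [S]^3 / ([U]).
Solving K_c = 318 for X ∈ (0,1): X = 0.756.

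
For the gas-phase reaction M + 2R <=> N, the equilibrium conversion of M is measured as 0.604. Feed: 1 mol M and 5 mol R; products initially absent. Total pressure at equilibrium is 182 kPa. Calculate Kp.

Kp = 7.35e-05 kPa^-2

Let X = conversion of M (basis 1 mol M); extent of reaction ξ = X.
At extent ξ: n_M = 1 − X; n_R = 5 − 2X; n_N = X.
Total moles n_T = 6 − 2X.
At X = 0.604: n_M = 0.396, n_R = 3.79, n_N = 0.604, n_T = 4.79.
p_i = (n_i/n_T)·P. Kp = p_N / (p_M p_R^2) = 7.35e-05 kPa^-2.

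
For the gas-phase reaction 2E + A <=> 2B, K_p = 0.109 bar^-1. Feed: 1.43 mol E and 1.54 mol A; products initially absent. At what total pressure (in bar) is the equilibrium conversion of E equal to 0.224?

Let X = conversion of E (basis 1.43 mol E); extent of reaction ξ = 0.715X.
Moles: n_E = 1.43 − 1.43X; n_A = 1.54 − 0.715X; n_B = 1.43X.
Total moles n_T = 2.97 − 0.715X.
K_p = p_B^2 / (p_E^2 p_A) with p_i = (n_i/n_T)·P.
At X = 0.224: the mole-fraction product g(X) = Π y_i^ν_i = 0.1697. Since K_p = g(X)·P^{-1}, P = (g/K_p)^(1/1) = (0.1697/0.109)^(1/1) = 1.56 bar.

P = 1.56 bar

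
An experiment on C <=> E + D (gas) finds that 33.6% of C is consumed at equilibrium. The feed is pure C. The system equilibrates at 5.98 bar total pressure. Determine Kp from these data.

Kp = 0.761 bar

Take 1 mol C as basis and let X be its fractional conversion, so ξ = X.
Species balance: n_C = 1 − X; n_E = X; n_D = X.
Summing: n_T = 1 + X.
At X = 0.336: n_C = 0.664, n_E = 0.336, n_D = 0.336, n_T = 1.34.
p_i = (n_i/n_T)·P. Kp = p_E p_D / (p_C) = 0.761 bar.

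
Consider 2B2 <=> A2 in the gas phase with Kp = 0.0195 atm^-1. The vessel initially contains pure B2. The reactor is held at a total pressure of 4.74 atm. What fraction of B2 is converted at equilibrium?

Basis: 1 mol B2 initially; let X = conversion of B2. Extent ξ = 0.5X.
Mole table: n_B2 = 1 − X; n_A2 = 0.5X.
Total moles n_T = 1 − 0.5X.
Mole fractions y_i = n_i/n_T; Kp = p_A2 / (p_B2^2) with p_i = y_i·P.
Substituting and setting equal to 0.0195 atm^-1 gives a polynomial in X; the root in (0,1) is X = 0.146.

X = 0.146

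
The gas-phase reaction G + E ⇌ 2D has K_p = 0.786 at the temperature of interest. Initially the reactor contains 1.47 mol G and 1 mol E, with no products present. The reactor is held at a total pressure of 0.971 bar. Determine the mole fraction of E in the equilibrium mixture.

y_E = 0.255

Let X = conversion of E (basis 1 mol E); extent of reaction ξ = X.
Species balance: n_G = 1.47 − X; n_E = 1 − X; n_D = 2X.
Total moles n_T = 2.47 (Δν = 0, constant).
Mole fractions y_i = n_i/n_T; K_p = p_D^2 / (p_G p_E) with p_i = y_i·P.
Substituting and setting equal to 0.786 gives a polynomial in X; the root in (0,1) is X = 0.369.
Then n_E = 0.631, n_T = 2.47, so y_E = 0.255.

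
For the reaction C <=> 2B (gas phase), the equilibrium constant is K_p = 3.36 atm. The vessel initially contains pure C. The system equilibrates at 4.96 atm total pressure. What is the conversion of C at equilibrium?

Let X = conversion of C (basis 1 mol C); extent of reaction ξ = X.
Mole table: n_C = 1 − X; n_B = 2X.
Summing: n_T = 1 + X.
Mole fractions y_i = n_i/n_T; K_p = p_B^2 / (p_C) with p_i = y_i·P.
Equating to 3.36 atm and solving on 0 < X < 1: X = 0.381.

X = 0.381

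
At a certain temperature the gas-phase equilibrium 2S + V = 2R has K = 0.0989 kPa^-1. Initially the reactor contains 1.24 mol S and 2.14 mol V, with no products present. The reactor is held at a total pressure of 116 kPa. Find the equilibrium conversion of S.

X = 0.720

Let X = conversion of S (basis 1.24 mol S); extent of reaction ξ = 0.62X.
At extent ξ: n_S = 1.24 − 1.24X; n_V = 2.14 − 0.62X; n_R = 1.24X.
n_T = Σnᵢ = 3.38 − 0.62X.
Mole fractions y_i = n_i/n_T; K = p_R^2 / (p_S^2 p_V) with p_i = y_i·P.
Equating to 0.0989 kPa^-1 and solving on 0 < X < 1: X = 0.720.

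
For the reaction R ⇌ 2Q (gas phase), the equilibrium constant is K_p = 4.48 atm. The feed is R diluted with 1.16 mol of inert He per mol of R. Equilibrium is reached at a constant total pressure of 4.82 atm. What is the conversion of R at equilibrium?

Basis: 1 mol R initially; let X = conversion of R. Extent ξ = X.
Moles: n_R = 1 − X; n_Q = 2X; n_I = 1.16 (inert).
Total moles n_T = 2.16 + X.
With p_i = (n_i/n_T)P, K_p = p_Q^2 / (p_R).
Setting this equal to 4.48 atm and taking the physical root (0 < X < 1) gives X = 0.538.

X = 0.538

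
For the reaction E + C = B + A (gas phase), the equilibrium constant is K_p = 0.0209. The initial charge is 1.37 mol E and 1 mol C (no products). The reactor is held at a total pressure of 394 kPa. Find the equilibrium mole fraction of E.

Take 1 mol C as basis and let X be its fractional conversion, so ξ = X.
Moles: n_E = 1.37 − X; n_C = 1 − X; n_B = X; n_A = X.
Since Δν = 0, n_T = 2.37 throughout.
With p_i = (n_i/n_T)P, K_p = p_B p_A / (p_E p_C).
This yields a degree-2 equation in X; solving on (0,1), X = 0.148.
Then n_E = 1.22, n_T = 2.37, so y_E = 0.516.

y_E = 0.516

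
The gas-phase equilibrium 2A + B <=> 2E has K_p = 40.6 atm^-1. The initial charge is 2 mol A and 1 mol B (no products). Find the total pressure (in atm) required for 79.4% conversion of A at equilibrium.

P = 3.92 atm

Basis: 2 mol A initially; let X = conversion of A. Extent ξ = X.
Mole table: n_A = 2 − 2X; n_B = 1 − X; n_E = 2X.
n_T = Σnᵢ = 3 − X.
K_p = p_E^2 / (p_A^2 p_B) with p_i = (n_i/n_T)·P.
At X = 0.794: the mole-fraction product g(X) = Π y_i^ν_i = 159.1. Since K_p = g(X)·P^{-1}, P = (g/K_p)^(1/1) = (159.1/40.6)^(1/1) = 3.92 atm.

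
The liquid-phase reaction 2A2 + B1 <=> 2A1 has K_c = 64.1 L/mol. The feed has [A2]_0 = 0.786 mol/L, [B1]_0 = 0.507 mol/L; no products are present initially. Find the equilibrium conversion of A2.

Let X = conversion of A2; extent ξ = 0.786X/2 mol/L.
Concentrations: [A2] = 0.786 − 0.786X; [B1] = 0.507 − 0.393X; [A1] = 0.786X.
K_c = [A1]^2 / ([A2]^2 [B1]).
Solving K_c = 64.1 for X ∈ (0,1): X = 0.782.

X = 0.782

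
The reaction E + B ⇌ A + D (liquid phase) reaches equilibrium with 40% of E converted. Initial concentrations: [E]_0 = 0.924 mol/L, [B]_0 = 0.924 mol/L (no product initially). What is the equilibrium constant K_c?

Let X = conversion of E.
Concentrations: [E] = 0.924 − 0.924X; [B] = 0.924 − 0.924X; [A] = 0.924X; [D] = 0.924X.
At X = 0.4: [E] = 0.554, [B] = 0.554, [A] = 0.37, [D] = 0.37.
K_c = [A] [D] / ([E] [B]) = 0.444.

K_c = 0.444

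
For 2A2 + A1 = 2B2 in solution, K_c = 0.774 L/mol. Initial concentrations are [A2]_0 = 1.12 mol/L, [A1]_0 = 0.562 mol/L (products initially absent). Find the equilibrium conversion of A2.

Let X = conversion of A2; extent ξ = 1.12X/2 mol/L.
Concentrations: [A2] = 1.12 − 1.12X; [A1] = 0.562 − 0.56X; [B2] = 1.12X.
K_c = [B2]^2 / ([A2]^2 [A1]).
Equating to 0.774 L/mol: the physical root is X = 0.348.

X = 0.348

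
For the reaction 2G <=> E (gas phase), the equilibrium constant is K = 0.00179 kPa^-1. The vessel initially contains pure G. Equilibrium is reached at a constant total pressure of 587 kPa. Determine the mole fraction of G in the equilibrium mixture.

y_G = 0.610

Basis: 1 mol G initially; let X = conversion of G. Extent ξ = 0.5X.
At extent ξ: n_G = 1 − X; n_E = 0.5X.
Total moles n_T = 1 − 0.5X.
y_i = n_i/n_T, p_i = y_i·P. K = p_E / (p_G^2).
Substituting and setting equal to 0.00179 kPa^-1 gives a polynomial in X; the root in (0,1) is X = 0.562.
Then n_G = 0.438, n_T = 0.719, so y_G = 0.610.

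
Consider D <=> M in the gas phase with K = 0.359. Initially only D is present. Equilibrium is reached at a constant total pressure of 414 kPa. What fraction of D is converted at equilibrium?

Take 1 mol D as basis and let X be its fractional conversion, so ξ = X.
At extent ξ: n_D = 1 − X; n_M = X.
n_T stays at 1 (no change in mole number).
With p_i = (n_i/n_T)P, K = p_M / (p_D).
This yields a degree-1 equation in X; solving on (0,1), X = 0.264.

X = 0.264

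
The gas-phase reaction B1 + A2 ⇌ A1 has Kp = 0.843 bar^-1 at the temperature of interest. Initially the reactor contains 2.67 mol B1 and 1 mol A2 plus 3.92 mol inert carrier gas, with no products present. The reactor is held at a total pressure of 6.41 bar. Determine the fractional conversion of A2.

Let X = conversion of A2 (basis 1 mol A2); extent of reaction ξ = X.
Mole table: n_B1 = 2.67 − X; n_A2 = 1 − X; n_A1 = X; n_I = 3.92 (inert).
Total moles n_T = 7.59 − X.
With p_i = (n_i/n_T)P, Kp = p_A1 / (p_B1 p_A2).
Equating to 0.843 bar^-1 and solving on 0 < X < 1: X = 0.614.

X = 0.614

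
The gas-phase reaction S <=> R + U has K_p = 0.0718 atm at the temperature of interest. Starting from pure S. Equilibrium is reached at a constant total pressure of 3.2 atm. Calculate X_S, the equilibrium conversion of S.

X = 0.148

Take 1 mol S as basis and let X be its fractional conversion, so ξ = X.
At extent ξ: n_S = 1 − X; n_R = X; n_U = X.
n_T = Σnᵢ = 1 + X.
With p_i = (n_i/n_T)P, K_p = p_R p_U / (p_S).
Setting this equal to 0.0718 atm and taking the physical root (0 < X < 1) gives X = 0.148.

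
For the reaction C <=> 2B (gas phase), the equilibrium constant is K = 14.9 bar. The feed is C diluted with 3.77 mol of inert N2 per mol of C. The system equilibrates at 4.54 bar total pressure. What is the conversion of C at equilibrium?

Basis: 1 mol C initially; let X = conversion of C. Extent ξ = X.
Moles: n_C = 1 − X; n_B = 2X; n_I = 3.77 (inert).
Summing: n_T = 4.77 + X.
With p_i = (n_i/n_T)P, K = p_B^2 / (p_C).
Setting this equal to 14.9 bar and taking the physical root (0 < X < 1) gives X = 0.845.

X = 0.845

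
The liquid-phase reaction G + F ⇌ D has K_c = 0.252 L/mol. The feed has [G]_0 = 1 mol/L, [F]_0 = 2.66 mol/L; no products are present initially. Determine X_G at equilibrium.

Let X = conversion of G; extent ξ = 1·X mol/L.
Concentrations: [G] = 1 − 1X; [F] = 2.66 − 1X; [D] = 1X.
K_c = [D] / ([G] [F]).
Equating to 0.252 L/mol: the physical root is X = 0.366.

X = 0.366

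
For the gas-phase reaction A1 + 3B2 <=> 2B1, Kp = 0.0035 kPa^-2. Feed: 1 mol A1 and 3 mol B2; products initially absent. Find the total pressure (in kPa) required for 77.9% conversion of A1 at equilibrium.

P = 253 kPa

Basis: 1 mol A1 initially; let X = conversion of A1. Extent ξ = X.
Species balance: n_A1 = 1 − X; n_B2 = 3 − 3X; n_B1 = 2X.
Summing: n_T = 4 − 2X.
Kp = p_B1^2 / (p_A1 p_B2^3) with p_i = (n_i/n_T)·P.
At X = 0.779: the mole-fraction product g(X) = Π y_i^ν_i = 224.7. Since Kp = g(X)·P^{-2}, P = (g/Kp)^(1/2) = (224.7/0.0035)^(1/2) = 253 kPa.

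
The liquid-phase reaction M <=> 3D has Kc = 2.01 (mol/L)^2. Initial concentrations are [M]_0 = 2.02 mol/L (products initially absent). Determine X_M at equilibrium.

Let X = conversion of M; extent ξ = 2.02·X mol/L.
Concentrations: [M] = 2.02 − 2.02X; [D] = 6.06X.
Kc = [D]^3 / ([M]).
Setting equal to 2.01 and solving for X on (0,1) gives X = 0.240.

X = 0.240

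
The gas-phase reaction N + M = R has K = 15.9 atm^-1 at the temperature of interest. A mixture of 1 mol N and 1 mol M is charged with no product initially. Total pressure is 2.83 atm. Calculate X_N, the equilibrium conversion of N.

X = 0.853

Take 1 mol N as basis and let X be its fractional conversion, so ξ = X.
Mole table: n_N = 1 − X; n_M = 1 − X; n_R = X.
n_T = Σnᵢ = 2 − X.
y_i = n_i/n_T, p_i = y_i·P. K = p_R / (p_N p_M).
Substituting and setting equal to 15.9 atm^-1 gives a polynomial in X; the root in (0,1) is X = 0.853.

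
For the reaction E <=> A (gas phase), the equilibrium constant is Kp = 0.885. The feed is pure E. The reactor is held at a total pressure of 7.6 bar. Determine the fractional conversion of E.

Basis: 1 mol E initially; let X = conversion of E. Extent ξ = X.
Moles: n_E = 1 − X; n_A = X.
Total moles n_T = 1 (Δν = 0, constant).
With p_i = (n_i/n_T)P, Kp = p_A / (p_E).
Setting this equal to 0.885 and taking the physical root (0 < X < 1) gives X = 0.469.

X = 0.469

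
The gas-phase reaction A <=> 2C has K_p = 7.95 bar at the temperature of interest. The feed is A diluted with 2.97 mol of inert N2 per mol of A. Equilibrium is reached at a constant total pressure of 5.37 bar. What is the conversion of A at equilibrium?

Take 1 mol A as basis and let X be its fractional conversion, so ξ = X.
Mole table: n_A = 1 − X; n_C = 2X; n_I = 2.97 (inert).
n_T = Σnᵢ = 3.97 + X.
y_i = n_i/n_T, p_i = y_i·P. K_p = p_C^2 / (p_A).
Setting this equal to 7.95 bar and taking the physical root (0 < X < 1) gives X = 0.709.

X = 0.709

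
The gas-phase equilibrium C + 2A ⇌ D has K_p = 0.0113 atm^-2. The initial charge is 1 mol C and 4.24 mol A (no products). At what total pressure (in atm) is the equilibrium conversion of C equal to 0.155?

Basis: 1 mol C initially; let X = conversion of C. Extent ξ = X.
Species balance: n_C = 1 − X; n_A = 4.24 − 2X; n_D = X.
n_T = Σnᵢ = 5.24 − 2X.
K_p = p_D / (p_C p_A^2) with p_i = (n_i/n_T)·P.
At X = 0.155: the mole-fraction product g(X) = Π y_i^ν_i = 0.2887. Since K_p = g(X)·P^{-2}, P = (g/K_p)^(1/2) = (0.2887/0.0113)^(1/2) = 5.05 atm.

P = 5.05 atm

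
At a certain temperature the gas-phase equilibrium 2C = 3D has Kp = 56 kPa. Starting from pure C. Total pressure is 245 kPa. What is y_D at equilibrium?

y_D = 0.424

Basis: 1 mol C initially; let X = conversion of C. Extent ξ = 0.5X.
Moles: n_C = 1 − X; n_D = 1.5X.
n_T = Σnᵢ = 1 + 0.5X.
Mole fractions y_i = n_i/n_T; Kp = p_D^3 / (p_C^2) with p_i = y_i·P.
This yields a degree-3 equation in X; solving on (0,1), X = 0.329.
Then n_D = 0.493, n_T = 1.16, so y_D = 0.424.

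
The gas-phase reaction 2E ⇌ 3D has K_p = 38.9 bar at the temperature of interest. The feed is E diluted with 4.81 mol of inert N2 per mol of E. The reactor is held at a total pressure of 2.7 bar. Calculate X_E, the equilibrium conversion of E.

Basis: 1 mol E initially; let X = conversion of E. Extent ξ = 0.5X.
Species balance: n_E = 1 − X; n_D = 1.5X; n_I = 4.81 (inert).
Total moles n_T = 5.81 + 0.5X.
With p_i = (n_i/n_T)P, K_p = p_D^3 / (p_E^2).
Setting this equal to 38.9 bar and taking the physical root (0 < X < 1) gives X = 0.848.

X = 0.848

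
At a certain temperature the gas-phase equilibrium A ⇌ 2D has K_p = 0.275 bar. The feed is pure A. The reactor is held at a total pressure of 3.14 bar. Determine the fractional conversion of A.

Basis: 1 mol A initially; let X = conversion of A. Extent ξ = X.
Species balance: n_A = 1 − X; n_D = 2X.
Summing: n_T = 1 + X.
y_i = n_i/n_T, p_i = y_i·P. K_p = p_D^2 / (p_A).
Equating to 0.275 bar and solving on 0 < X < 1: X = 0.146.

X = 0.146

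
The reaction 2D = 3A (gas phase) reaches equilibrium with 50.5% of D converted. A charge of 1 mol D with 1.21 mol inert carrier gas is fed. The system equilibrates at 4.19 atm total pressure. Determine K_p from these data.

Take 1 mol D as basis and let X be its fractional conversion, so ξ = 0.5X.
Mole table: n_D = 1 − X; n_A = 1.5X; n_I = 1.21 (inert).
Total moles n_T = 2.21 + 0.5X.
At X = 0.505: n_D = 0.495, n_A = 0.758, n_T = 2.46.
p_i = (n_i/n_T)·P. K_p = p_A^3 / (p_D^2) = 3.02 atm.

K_p = 3.02 atm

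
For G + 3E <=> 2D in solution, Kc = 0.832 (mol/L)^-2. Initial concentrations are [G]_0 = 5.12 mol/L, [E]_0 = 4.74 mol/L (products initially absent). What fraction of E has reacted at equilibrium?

X = 0.748

Let X = conversion of E; extent ξ = 4.74X/3 mol/L.
Concentrations: [G] = 5.12 − 1.58X; [E] = 4.74 − 4.74X; [D] = 3.16X.
Kc = [D]^2 / ([G] [E]^3).
Solving Kc = 0.832 for X ∈ (0,1): X = 0.748.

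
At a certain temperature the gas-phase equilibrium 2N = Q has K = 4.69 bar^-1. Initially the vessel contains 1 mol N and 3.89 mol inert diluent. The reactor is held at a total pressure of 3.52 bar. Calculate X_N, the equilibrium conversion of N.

Let X = conversion of N (basis 1 mol N); extent of reaction ξ = 0.5X.
Moles: n_N = 1 − X; n_Q = 0.5X; n_I = 3.89 (inert).
n_T = Σnᵢ = 4.89 − 0.5X.
Mole fractions y_i = n_i/n_T; K = p_Q / (p_N^2) with p_i = y_i·P.
This yields a degree-2 equation in X; solving on (0,1), X = 0.692.

X = 0.692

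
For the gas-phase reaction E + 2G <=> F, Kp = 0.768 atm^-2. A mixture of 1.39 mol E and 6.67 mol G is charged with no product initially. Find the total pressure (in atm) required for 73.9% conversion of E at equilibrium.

P = 2.5 atm

Take 1.39 mol E as basis and let X be its fractional conversion, so ξ = 1.39X.
Mole table: n_E = 1.39 − 1.39X; n_G = 6.67 − 2.78X; n_F = 1.39X.
n_T = Σnᵢ = 8.06 − 2.78X.
Kp = p_F / (p_E p_G^2) with p_i = (n_i/n_T)·P.
At X = 0.739: the mole-fraction product g(X) = Π y_i^ν_i = 4.794. Since Kp = g(X)·P^{-2}, P = (g/Kp)^(1/2) = (4.794/0.768)^(1/2) = 2.5 atm.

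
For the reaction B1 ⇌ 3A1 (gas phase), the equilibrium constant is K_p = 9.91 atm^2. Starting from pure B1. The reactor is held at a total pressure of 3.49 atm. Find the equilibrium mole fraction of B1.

y_B1 = 0.345

Take 1 mol B1 as basis and let X be its fractional conversion, so ξ = X.
Mole table: n_B1 = 1 − X; n_A1 = 3X.
n_T = Σnᵢ = 1 + 2X.
With p_i = (n_i/n_T)P, K_p = p_A1^3 / (p_B1).
Setting this equal to 9.91 atm^2 and taking the physical root (0 < X < 1) gives X = 0.387.
Then n_B1 = 0.613, n_T = 1.77, so y_B1 = 0.345.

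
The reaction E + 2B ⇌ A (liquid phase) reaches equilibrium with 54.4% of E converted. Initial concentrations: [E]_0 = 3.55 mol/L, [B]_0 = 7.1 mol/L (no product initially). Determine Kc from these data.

Kc = 0.114 (mol/L)^-2

Let X = conversion of E.
Concentrations: [E] = 3.55 − 3.55X; [B] = 7.1 − 7.1X; [A] = 3.55X.
At X = 0.544: [E] = 1.62, [B] = 3.24, [A] = 1.93.
Kc = [A] / ([E] [B]^2) = 0.114 (mol/L)^-2.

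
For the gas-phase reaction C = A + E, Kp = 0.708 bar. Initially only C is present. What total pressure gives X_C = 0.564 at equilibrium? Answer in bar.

P = 1.52 bar

Let X = conversion of C (basis 1 mol C); extent of reaction ξ = X.
At extent ξ: n_C = 1 − X; n_A = X; n_E = X.
n_T = Σnᵢ = 1 + X.
Kp = p_A p_E / (p_C) with p_i = (n_i/n_T)·P.
At X = 0.564: the mole-fraction product g(X) = Π y_i^ν_i = 0.4665. Since Kp = g(X)·P^{1}, P = (Kp/g)^(1/1) = (0.708/0.4665)^(1/1) = 1.52 bar.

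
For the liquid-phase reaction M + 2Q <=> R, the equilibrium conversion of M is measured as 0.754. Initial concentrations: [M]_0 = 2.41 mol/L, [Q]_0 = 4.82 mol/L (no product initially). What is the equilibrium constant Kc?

Kc = 2.18 (mol/L)^-2

Let X = conversion of M.
Concentrations: [M] = 2.41 − 2.41X; [Q] = 4.82 − 4.82X; [R] = 2.41X.
At X = 0.754: [M] = 0.593, [Q] = 1.19, [R] = 1.82.
Kc = [R] / ([M] [Q]^2) = 2.18 (mol/L)^-2.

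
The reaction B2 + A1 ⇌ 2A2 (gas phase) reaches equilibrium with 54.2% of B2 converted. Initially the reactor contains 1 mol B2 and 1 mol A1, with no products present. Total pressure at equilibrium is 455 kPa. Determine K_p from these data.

K_p = 5.6

Take 1 mol B2 as basis and let X be its fractional conversion, so ξ = X.
Species balance: n_B2 = 1 − X; n_A1 = 1 − X; n_A2 = 2X.
Since Δν = 0, n_T = 2 throughout.
At X = 0.542: n_B2 = 0.458, n_A1 = 0.458, n_A2 = 1.08, n_T = 2.
p_i = (n_i/n_T)·P. K_p = p_A2^2 / (p_B2 p_A1) = 5.6.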